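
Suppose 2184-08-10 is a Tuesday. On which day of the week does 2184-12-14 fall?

Tuesday

August 2184: 31 − 10 = 21 days remain.
Then September (30), October (31), November (30): 30 + 31 + 30 = 91 days.
December 1–14, 2184: 14 days.
Total: 21 + 91 + 14 = 126 days.
126 is a multiple of 7, so 2184-12-14 falls on the same weekday: Tuesday.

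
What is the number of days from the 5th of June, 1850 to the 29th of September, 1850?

June 1850: 30 − 5 = 25 days remain.
Then July (31), August (31): 31 + 31 = 62 days.
September 1–29, 1850: 29 days.
Total: 25 + 62 + 29 = 116 days.

116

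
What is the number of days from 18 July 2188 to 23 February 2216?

Day-of-year of July 18, 2188: 200.
Day-of-year of February 23, 2216: 54.
2188 has 366 days, so 366 − 200 = 166 days remain in 2188.
Full years 2189–2215: 22 common + 5 leap = 22×365 + 5×366 = 9860 days.
Total: 166 + 9860 + 54 = 10080 days.

10080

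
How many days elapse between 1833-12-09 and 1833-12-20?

11

Within December 1833: 20 − 9 = 11 days.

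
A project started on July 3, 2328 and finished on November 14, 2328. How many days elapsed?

July 2328: 31 − 3 = 28 days remain.
Then August (31), September (30), October (31): 31 + 30 + 31 = 92 days.
November 1–14, 2328: 14 days.
Total: 28 + 92 + 14 = 134 days.

134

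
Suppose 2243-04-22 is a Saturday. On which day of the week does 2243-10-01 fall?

Sunday

April 2243: 30 − 22 = 8 days remain.
Then May (31), June (30), July (31), August (31), September (30): 31 + 30 + 31 + 31 + 30 = 153 days.
October 1, 2243: 1 day.
Total: 8 + 153 + 1 = 162 days.
162 mod 7 = 1, so 1 day after Saturday is Sunday.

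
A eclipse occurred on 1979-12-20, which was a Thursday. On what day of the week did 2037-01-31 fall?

Saturday

Day-of-year of December 20, 1979: 354.
Day-of-year of January 31, 2037: 31.
1979 has 365 days, so 365 − 354 = 11 days remain in 1979.
Full years 1980–2036: 42 common + 15 leap = 42×365 + 15×366 = 20820 days.
Total: 11 + 20820 + 31 = 20862 days.
20862 mod 7 = 2, so 2 days after Thursday is Saturday.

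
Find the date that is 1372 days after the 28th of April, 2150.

the 29th of January, 2154

Count 1372 days after April 28, 2150:
April 28, 2150 → April 28, 2151: 365 days.
April 28, 2151 → April 28, 2152: 366 days (2152 is a leap year).
April 28, 2152 → April 28, 2153: 365 days.
April 2153: 30 − 28 = 2 days remain.
Then May (31), June (30), July (31), August (31), September (30), October (31), November (30), December (31): 31 + 30 + 31 + 31 + 30 + 31 + 30 + 31 = 245 days.
January 1–29, 2154: 29 days.
Residual: 276 days.
Total: 1372 days.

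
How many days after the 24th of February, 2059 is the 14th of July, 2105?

16941

From February 24, 2059 to February 24, 2105: 46 years, of which 11 contain a Feb 29 — 35×365 + 11×366 = 16801 days.
(2100 is not a leap year (divisible by 100 but not 400).)
February 2105: 28 − 24 = 4 days remain (2105 is not a leap year, so February has 28 days).
Then March (31), April (30), May (31), June (30): 31 + 30 + 31 + 30 = 122 days.
July 1–14, 2105: 14 days.
Residual: 140 days.
Total: 16941 days.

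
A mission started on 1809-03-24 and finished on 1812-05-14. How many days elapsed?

March 24, 1809 → March 24, 1810: 365 days.
March 24, 1810 → March 24, 1811: 365 days.
March 24, 1811 → March 24, 1812: 366 days (1812 is a leap year).
March 1812: 31 − 24 = 7 days remain.
Then April (30): 30 days.
May 1–14, 1812: 14 days.
Residual: 51 days.
Total: 1147 days.

1147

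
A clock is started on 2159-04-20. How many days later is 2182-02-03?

8325

From April 20, 2159 to April 20, 2181: 22 years, of which 6 contain a Feb 29 — 16×365 + 6×366 = 8036 days.
April 2181: 30 − 20 = 10 days remain.
Then 9 full months totalling 276 days.
February 1–3, 2182: 3 days (2182 is not a leap year).
Residual: 289 days.
Total: 8325 days.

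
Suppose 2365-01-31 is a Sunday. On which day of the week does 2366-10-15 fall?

Day-of-year of January 31, 2365: 31.
Day-of-year of October 15, 2366: 288.
2365 has 365 days, so 365 − 31 = 334 days remain in 2365.
Total: 334 + 288 = 622 days.
622 mod 7 = 6, so 6 days after Sunday is Saturday.

Saturday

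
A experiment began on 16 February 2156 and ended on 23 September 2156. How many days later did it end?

220

February 2156: 29 − 16 = 13 days remain (2156 is a leap year, so February has 29 days).
Then March (31), April (30), May (31), June (30), July (31), August (31): 31 + 30 + 31 + 30 + 31 + 31 = 184 days.
September 1–23, 2156: 23 days.
Total: 13 + 184 + 23 = 220 days.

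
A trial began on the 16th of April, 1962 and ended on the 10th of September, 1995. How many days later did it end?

Day-of-year of April 16, 1962: 106.
Day-of-year of September 10, 1995: 253.
1962 has 365 days, so 365 − 106 = 259 days remain in 1962.
Full years 1963–1994: 24 common + 8 leap = 24×365 + 8×366 = 11688 days.
Total: 259 + 11688 + 253 = 12200 days.

12200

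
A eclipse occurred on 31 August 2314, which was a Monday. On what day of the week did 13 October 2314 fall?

Tuesday

August 2314: 31 − 31 = 0 days remain.
Then September (30): 30 days.
October 1–13, 2314: 13 days.
Total: 0 + 30 + 13 = 43 days.
43 mod 7 = 1, so 1 day after Monday is Tuesday.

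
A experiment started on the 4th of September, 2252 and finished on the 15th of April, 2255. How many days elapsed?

953

Day-of-year of September 4, 2252: 248.
Day-of-year of April 15, 2255: 105.
2252 has 366 days, so 366 − 248 = 118 days remain in 2252.
Full years: 2253: 365; 2254: 365. Sum = 730.
Total: 118 + 730 + 105 = 953 days.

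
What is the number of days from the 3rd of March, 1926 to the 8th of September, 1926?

March 1926: 31 − 3 = 28 days remain.
Then April (30), May (31), June (30), July (31), August (31): 30 + 31 + 30 + 31 + 31 = 153 days.
September 1–8, 1926: 8 days.
Total: 28 + 153 + 8 = 189 days.

189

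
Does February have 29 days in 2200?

2200 is not a leap year (divisible by 100 but not 400).

No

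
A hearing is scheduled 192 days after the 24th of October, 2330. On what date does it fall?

the 4th of May, 2331

Count 192 days after October 24, 2330:
October 2330: 31 − 24 = 7 days remain.
Then November (30), December (31), January (31), February 2331 (28), March (31), April (30): 30 + 31 + 31 + 28 + 31 + 30 = 181 days.
May 1–4, 2331: 4 days.
Total: 7 + 181 + 4 = 192 days.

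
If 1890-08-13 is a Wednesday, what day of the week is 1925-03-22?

Day-of-year of August 13, 1890: 225.
Day-of-year of March 22, 1925: 81.
1890 has 365 days, so 365 − 225 = 140 days remain in 1890.
Full years 1891–1924: 26 common + 8 leap = 26×365 + 8×366 = 12418 days.
Total: 140 + 12418 + 81 = 12639 days.
12639 mod 7 = 4, so 4 days after Wednesday is Sunday.

Sunday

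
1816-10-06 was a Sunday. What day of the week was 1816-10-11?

Within October 1816: 11 − 6 = 5 days.
5 mod 7 = 5, so 5 days after Sunday is Friday.

Friday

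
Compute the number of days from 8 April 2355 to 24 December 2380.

Day-of-year of April 8, 2355: 98.
Day-of-year of December 24, 2380: 359.
2355 has 365 days, so 365 − 98 = 267 days remain in 2355.
Full years 2356–2379: 18 common + 6 leap = 18×365 + 6×366 = 8766 days.
Total: 267 + 8766 + 359 = 9392 days.

9392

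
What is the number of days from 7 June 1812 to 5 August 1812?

June 1812: 30 − 7 = 23 days remain.
Then July (31): 31 days.
August 1–5, 1812: 5 days.
Total: 23 + 31 + 5 = 59 days.

59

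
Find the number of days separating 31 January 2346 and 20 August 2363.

Day-of-year of January 31, 2346: 31.
Day-of-year of August 20, 2363: 232.
2346 has 365 days, so 365 − 31 = 334 days remain in 2346.
Full years 2347–2362: 12 common + 4 leap = 12×365 + 4×366 = 5844 days.
Total: 334 + 5844 + 232 = 6410 days.

6410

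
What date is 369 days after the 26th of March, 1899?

the 30th of March, 1900

Count 369 days after March 26, 1899:
March 26, 1899 → March 26, 1900: 365 days (1900 is not a leap year (divisible by 100 but not 400)).
Within March 1900: 30 − 26 = 4 days.
Total: 369 days.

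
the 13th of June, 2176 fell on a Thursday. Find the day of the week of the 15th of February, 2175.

Count forward from the earlier date (February 15, 2175) to the later (June 13, 2176):
February 2175: 28 − 15 = 13 days remain (2175 is not a leap year, so February has 28 days).
Then 15 full months totalling 458 days.
June 1–13, 2176: 13 days.
Total: 13 + 458 + 13 = 484 days.
484 mod 7 = 1, so 1 day before Thursday is Wednesday.

Wednesday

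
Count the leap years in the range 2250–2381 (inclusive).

Years divisible by 4: 2252, 2256, …, 2380 — 33 in all.
Of these, 2300 is divisible by 100 but not 400, so not leap.
Leap years: 33 − 1 = 32.

32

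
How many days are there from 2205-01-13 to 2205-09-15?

January 2205: 31 − 13 = 18 days remain.
Then February 2205 (28), March (31), April (30), May (31), June (30), July (31), August (31): 28 + 31 + 30 + 31 + 30 + 31 + 31 = 212 days.
September 1–15, 2205: 15 days.
Total: 18 + 212 + 15 = 245 days.

245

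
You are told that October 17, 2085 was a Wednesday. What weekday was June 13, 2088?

October 17, 2085 → October 17, 2086: 365 days.
October 17, 2086 → October 17, 2087: 365 days.
October 2087: 31 − 17 = 14 days remain.
Then November (30), December (31), January (31), February 2088 (29), March (31), April (30), May (31): 30 + 31 + 31 + 29 + 31 + 30 + 31 = 213 days.
June 1–13, 2088: 13 days.
Residual: 240 days.
Total: 970 days.
970 mod 7 = 4, so 4 days after Wednesday is Sunday.

Sunday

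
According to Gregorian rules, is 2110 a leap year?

No

2110 is not a leap year.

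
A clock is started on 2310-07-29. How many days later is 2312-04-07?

July 29, 2310 → July 29, 2311: 365 days.
July 2311: 31 − 29 = 2 days remain.
Then August (31), September (30), October (31), November (30), December (31), January (31), February 2312 (29), March (31): 31 + 30 + 31 + 30 + 31 + 31 + 29 + 31 = 244 days.
April 1–7, 2312: 7 days.
Residual: 253 days.
Total: 618 days.

618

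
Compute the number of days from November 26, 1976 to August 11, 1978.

623

November 26, 1976 → November 26, 1977: 365 days.
November 1977: 30 − 26 = 4 days remain.
Then December (31), January (31), February 1978 (28), March (31), April (30), May (31), June (30), July (31): 31 + 31 + 28 + 31 + 30 + 31 + 30 + 31 = 243 days.
August 1–11, 1978: 11 days.
Residual: 258 days.
Total: 623 days.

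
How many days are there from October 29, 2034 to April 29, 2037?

October 29, 2034 → October 29, 2035: 365 days.
October 29, 2035 → October 29, 2036: 366 days (2036 is a leap year).
October 2036: 31 − 29 = 2 days remain.
Then November (30), December (31), January (31), February 2037 (28), March (31): 30 + 31 + 31 + 28 + 31 = 151 days.
April 1–29, 2037: 29 days.
Residual: 182 days.
Total: 913 days.

913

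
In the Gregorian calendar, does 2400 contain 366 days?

2400 is a leap year (divisible by 400).

Yes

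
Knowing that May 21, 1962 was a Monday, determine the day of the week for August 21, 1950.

Monday

Count forward from the earlier date (August 21, 1950) to the later (May 21, 1962):
Day-of-year of August 21, 1950: 233.
Day-of-year of May 21, 1962: 141.
1950 has 365 days, so 365 − 233 = 132 days remain in 1950.
Full years 1951–1961: 8 common + 3 leap = 8×365 + 3×366 = 4018 days.
Total: 132 + 4018 + 141 = 4291 days.
4291 is a multiple of 7, so August 21, 1950 falls on the same weekday: Monday.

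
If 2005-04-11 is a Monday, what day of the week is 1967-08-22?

Count forward from the earlier date (August 22, 1967) to the later (April 11, 2005):
Day-of-year of August 22, 1967: 234.
Day-of-year of April 11, 2005: 101.
1967 has 365 days, so 365 − 234 = 131 days remain in 1967.
Full years 1968–2004: 27 common + 10 leap = 27×365 + 10×366 = 13515 days.
Total: 131 + 13515 + 101 = 13747 days.
13747 mod 7 = 6, so 6 days before Monday is Tuesday.

Tuesday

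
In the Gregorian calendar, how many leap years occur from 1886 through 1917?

7

Years divisible by 4 in [1886, 1917]: 1888, 1892, 1896, 1900, 1904, 1908, 1912, 1916.
Of these, 1900 is divisible by 100 but not 400, so not leap.
Leap years: 8 − 1 = 7.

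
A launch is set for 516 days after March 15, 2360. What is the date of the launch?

August 13, 2361

Count 516 days after March 15, 2360:
Day-of-year of March 15, 2360: 75.
Day-of-year of August 13, 2361: 225.
2360 has 366 days, so 366 − 75 = 291 days remain in 2360.
Total: 291 + 225 = 516 days.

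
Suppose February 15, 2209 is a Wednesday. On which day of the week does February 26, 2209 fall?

Sunday

Within February 2209: 26 − 15 = 11 days.
11 mod 7 = 4, so 4 days after Wednesday is Sunday.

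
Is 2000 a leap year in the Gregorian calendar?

2000 is a leap year (divisible by 400).

Yes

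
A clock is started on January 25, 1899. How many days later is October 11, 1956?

Day-of-year of January 25, 1899: 25.
Day-of-year of October 11, 1956: 285.
1899 has 365 days, so 365 − 25 = 340 days remain in 1899.
Full years 1900–1955: 43 common + 13 leap = 43×365 + 13×366 = 20453 days.
Total: 340 + 20453 + 285 = 21078 days.

21078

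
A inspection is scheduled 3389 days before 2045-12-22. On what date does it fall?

2036-09-11

Count 3389 days before December 22, 2045:
From September 11, 2036 to September 11, 2045: 9 years, of which 2 contain a Feb 29 — 7×365 + 2×366 = 3287 days.
September 2045: 30 − 11 = 19 days remain.
Then October (31), November (30): 31 + 30 = 61 days.
December 1–22, 2045: 22 days.
Residual: 102 days.
Total: 3389 days.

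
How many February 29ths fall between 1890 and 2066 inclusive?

43

Years divisible by 4: 1892, 1896, …, 2064 — 44 in all.
Of these, 1900 is divisible by 100 but not 400, so not leap.
2000 is divisible by 400, so still leap.
Leap years: 44 − 1 = 43.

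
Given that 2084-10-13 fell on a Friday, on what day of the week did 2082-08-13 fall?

Thursday

Count forward from the earlier date (August 13, 2082) to the later (October 13, 2084):
August 13, 2082 → August 13, 2083: 365 days.
August 13, 2083 → August 13, 2084: 366 days (2084 is a leap year).
August 2084: 31 − 13 = 18 days remain.
Then September (30): 30 days.
October 1–13, 2084: 13 days.
Residual: 61 days.
Total: 792 days.
792 mod 7 = 1, so 1 day before Friday is Thursday.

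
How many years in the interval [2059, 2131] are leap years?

17

Years divisible by 4: 2060, 2064, …, 2128 — 18 in all.
Of these, 2100 is divisible by 100 but not 400, so not leap.
Leap years: 18 − 1 = 17.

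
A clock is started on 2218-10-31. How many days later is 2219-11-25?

October 31, 2218 → October 31, 2219: 365 days.
October 2219: 31 − 31 = 0 days remain.
November 1–25, 2219: 25 days.
Residual: 25 days.
Total: 390 days.

390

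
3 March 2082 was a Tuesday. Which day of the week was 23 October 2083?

Day-of-year of March 3, 2082: 62.
Day-of-year of October 23, 2083: 296.
2082 has 365 days, so 365 − 62 = 303 days remain in 2082.
Total: 303 + 296 = 599 days.
599 mod 7 = 4, so 4 days after Tuesday is Saturday.

Saturday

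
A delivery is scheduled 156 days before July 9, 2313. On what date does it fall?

February 3, 2313

Count 156 days before July 9, 2313:
February 2313: 28 − 3 = 25 days remain (2313 is not a leap year, so February has 28 days).
Then March (31), April (30), May (31), June (30): 31 + 30 + 31 + 30 = 122 days.
July 1–9, 2313: 9 days.
Total: 25 + 122 + 9 = 156 days.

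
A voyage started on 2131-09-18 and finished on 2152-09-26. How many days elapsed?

7679

From September 18, 2131 to September 18, 2152: 21 years, of which 6 contain a Feb 29 — 15×365 + 6×366 = 7671 days.
Within September 2152: 26 − 18 = 8 days.
Total: 7679 days.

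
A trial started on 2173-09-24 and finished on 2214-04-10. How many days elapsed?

From September 24, 2173 to September 24, 2213: 40 years, of which 9 contain a Feb 29 — 31×365 + 9×366 = 14609 days.
(2200 is not a leap year (divisible by 100 but not 400).)
September 2213: 30 − 24 = 6 days remain.
Then October (31), November (30), December (31), January (31), February 2214 (28), March (31): 31 + 30 + 31 + 31 + 28 + 31 = 182 days.
April 1–10, 2214: 10 days.
Residual: 198 days.
Total: 14807 days.

14807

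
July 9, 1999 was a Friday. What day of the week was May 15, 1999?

Count forward from the earlier date (May 15, 1999) to the later (July 9, 1999):
May 1999: 31 − 15 = 16 days remain.
Then June (30): 30 days.
July 1–9, 1999: 9 days.
Total: 16 + 30 + 9 = 55 days.
55 mod 7 = 6, so 6 days before Friday is Saturday.

Saturday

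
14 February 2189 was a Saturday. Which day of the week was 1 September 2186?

Count forward from the earlier date (September 1, 2186) to the later (February 14, 2189):
September 1, 2186 → September 1, 2187: 365 days.
September 1, 2187 → September 1, 2188: 366 days (2188 is a leap year).
September 2188: 30 − 1 = 29 days remain.
Then October (31), November (30), December (31), January (31): 31 + 30 + 31 + 31 = 123 days.
February 1–14, 2189: 14 days (2189 is not a leap year).
Residual: 166 days.
Total: 897 days.
897 mod 7 = 1, so 1 day before Saturday is Friday.

Friday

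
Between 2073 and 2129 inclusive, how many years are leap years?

Years divisible by 4: 2076, 2080, …, 2128 — 14 in all.
Of these, 2100 is divisible by 100 but not 400, so not leap.
Leap years: 14 − 1 = 13.

13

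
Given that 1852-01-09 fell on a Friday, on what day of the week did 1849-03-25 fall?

Sunday

Count forward from the earlier date (March 25, 1849) to the later (January 9, 1852):
Day-of-year of March 25, 1849: 84.
Day-of-year of January 9, 1852: 9.
1849 has 365 days, so 365 − 84 = 281 days remain in 1849.
Full years: 1850: 365; 1851: 365. Sum = 730.
Total: 281 + 730 + 9 = 1020 days.
1020 mod 7 = 5, so 5 days before Friday is Sunday.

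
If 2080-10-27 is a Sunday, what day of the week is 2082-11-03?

Day-of-year of October 27, 2080: 301.
Day-of-year of November 3, 2082: 307.
2080 has 366 days, so 366 − 301 = 65 days remain in 2080.
Full years: 2081: 365. Sum = 365.
Total: 65 + 365 + 307 = 737 days.
737 mod 7 = 2, so 2 days after Sunday is Tuesday.

Tuesday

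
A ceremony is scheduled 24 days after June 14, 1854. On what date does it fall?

July 8, 1854

Count 24 days after June 14, 1854:
June 1854: 30 − 14 = 16 days remain.
July 1–8, 1854: 8 days.
Total: 16 + 8 = 24 days.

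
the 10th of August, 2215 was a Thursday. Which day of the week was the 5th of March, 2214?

Saturday

Count forward from the earlier date (March 5, 2214) to the later (August 10, 2215):
Day-of-year of March 5, 2214: 64.
Day-of-year of August 10, 2215: 222.
2214 has 365 days, so 365 − 64 = 301 days remain in 2214.
Total: 301 + 222 = 523 days.
523 mod 7 = 5, so 5 days before Thursday is Saturday.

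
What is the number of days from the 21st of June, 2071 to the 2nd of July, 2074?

1107

Day-of-year of June 21, 2071: 172.
Day-of-year of July 2, 2074: 183.
2071 has 365 days, so 365 − 172 = 193 days remain in 2071.
Full years: 2072: 366; 2073: 365. Sum = 731.
Total: 193 + 731 + 183 = 1107 days.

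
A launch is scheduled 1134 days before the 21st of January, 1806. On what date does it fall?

the 14th of December, 1802

Count 1134 days before January 21, 1806:
December 14, 1802 → December 14, 1803: 365 days.
December 14, 1803 → December 14, 1804: 366 days (1804 is a leap year).
December 14, 1804 → December 14, 1805: 365 days.
December 1805: 31 − 14 = 17 days remain.
January 1–21, 1806: 21 days.
Residual: 38 days.
Total: 1134 days.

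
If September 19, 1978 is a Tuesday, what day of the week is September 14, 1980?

September 19, 1978 → September 19, 1979: 365 days.
September 1979: 30 − 19 = 11 days remain.
Then 11 full months totalling 336 days.
September 1–14, 1980: 14 days.
Residual: 361 days.
Total: 726 days.
726 mod 7 = 5, so 5 days after Tuesday is Sunday.

Sunday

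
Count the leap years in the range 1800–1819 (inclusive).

Years divisible by 4 in [1800, 1819]: 1800, 1804, 1808, 1812, 1816.
Of these, 1800 is divisible by 100 but not 400, so not leap.
Leap years: 5 − 1 = 4.

4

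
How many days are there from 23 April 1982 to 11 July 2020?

13959

Day-of-year of April 23, 1982: 113.
Day-of-year of July 11, 2020: 193.
1982 has 365 days, so 365 − 113 = 252 days remain in 1982.
Full years 1983–2019: 28 common + 9 leap = 28×365 + 9×366 = 13514 days.
Total: 252 + 13514 + 193 = 13959 days.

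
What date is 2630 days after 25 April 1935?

7 July 1942

Count 2630 days after April 25, 1935:
From April 25, 1935 to April 25, 1942: 7 years, of which 2 contain a Feb 29 — 5×365 + 2×366 = 2557 days.
April 1942: 30 − 25 = 5 days remain.
Then May (31), June (30): 31 + 30 = 61 days.
July 1–7, 1942: 7 days.
Residual: 73 days.
Total: 2630 days.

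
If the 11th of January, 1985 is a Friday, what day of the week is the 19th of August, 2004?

From January 11, 1985 to January 11, 2004: 19 years, of which 4 contain a Feb 29 — 15×365 + 4×366 = 6939 days.
(2000 is a leap year (divisible by 400).)
January 2004: 31 − 11 = 20 days remain.
Then February 2004 (29), March (31), April (30), May (31), June (30), July (31): 29 + 31 + 30 + 31 + 30 + 31 = 182 days.
August 1–19, 2004: 19 days.
Residual: 221 days.
Total: 7160 days.
7160 mod 7 = 6, so 6 days after Friday is Thursday.

Thursday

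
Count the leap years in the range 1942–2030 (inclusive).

22

Years divisible by 4: 1944, 1948, …, 2028 — 22 in all.
2000 is divisible by 400, so still leap.
No century exceptions apply. Count: 22.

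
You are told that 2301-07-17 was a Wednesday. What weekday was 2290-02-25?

Count forward from the earlier date (February 25, 2290) to the later (July 17, 2301):
Day-of-year of February 25, 2290: 56.
Day-of-year of July 17, 2301: 198.
2290 has 365 days, so 365 − 56 = 309 days remain in 2290.
Full years 2291–2300: 8 common + 2 leap = 8×365 + 2×366 = 3652 days.
Total: 309 + 3652 + 198 = 4159 days.
4159 mod 7 = 1, so 1 day before Wednesday is Tuesday.

Tuesday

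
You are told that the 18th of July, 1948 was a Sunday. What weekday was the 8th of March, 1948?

Count forward from the earlier date (March 8, 1948) to the later (July 18, 1948):
March 1948: 31 − 8 = 23 days remain.
Then April (30), May (31), June (30): 30 + 31 + 30 = 91 days.
July 1–18, 1948: 18 days.
Total: 23 + 91 + 18 = 132 days.
132 mod 7 = 6, so 6 days before Sunday is Monday.

Monday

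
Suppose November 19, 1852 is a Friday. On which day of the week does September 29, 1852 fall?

Wednesday

Count forward from the earlier date (September 29, 1852) to the later (November 19, 1852):
September 1852: 30 − 29 = 1 day remains.
Then October (31): 31 days.
November 1–19, 1852: 19 days.
Total: 1 + 31 + 19 = 51 days.
51 mod 7 = 2, so 2 days before Friday is Wednesday.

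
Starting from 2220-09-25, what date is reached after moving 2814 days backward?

2213-01-11

Count 2814 days before September 25, 2220:
Day-of-year of January 11, 2213: 11.
Day-of-year of September 25, 2220: 269.
2213 has 365 days, so 365 − 11 = 354 days remain in 2213.
Full years: 2214: 365; 2215: 365; 2216: 366; 2217: 365; 2218: 365; 2219: 365. Sum = 2191.
Total: 354 + 2191 + 269 = 2814 days.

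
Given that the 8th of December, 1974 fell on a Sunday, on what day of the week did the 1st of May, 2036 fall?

From December 8, 1974 to December 8, 2035: 61 years, of which 15 contain a Feb 29 — 46×365 + 15×366 = 22280 days.
(2000 is a leap year (divisible by 400).)
December 2035: 31 − 8 = 23 days remain.
Then January (31), February 2036 (29), March (31), April (30): 31 + 29 + 31 + 30 = 121 days.
May 1, 2036: 1 day.
Residual: 145 days.
Total: 22425 days.
22425 mod 7 = 4, so 4 days after Sunday is Thursday.

Thursday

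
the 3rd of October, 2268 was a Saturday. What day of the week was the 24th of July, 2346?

Wednesday

Day-of-year of October 3, 2268: 277.
Day-of-year of July 24, 2346: 205.
2268 has 366 days, so 366 − 277 = 89 days remain in 2268.
Full years 2269–2345: 59 common + 18 leap = 59×365 + 18×366 = 28123 days.
Total: 89 + 28123 + 205 = 28417 days.
28417 mod 7 = 4, so 4 days after Saturday is Wednesday.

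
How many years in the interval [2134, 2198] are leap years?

Years divisible by 4: 2136, 2140, …, 2196 — 16 in all.
No century exceptions apply. Count: 16.

16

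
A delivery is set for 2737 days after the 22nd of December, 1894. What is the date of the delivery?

the 21st of June, 1902

Count 2737 days after December 22, 1894:
Day-of-year of December 22, 1894: 356.
Day-of-year of June 21, 1902: 172.
1894 has 365 days, so 365 − 356 = 9 days remain in 1894.
Full years 1895–1901: 6 common + 1 leap = 6×365 + 1×366 = 2556 days.
Total: 9 + 2556 + 172 = 2737 days.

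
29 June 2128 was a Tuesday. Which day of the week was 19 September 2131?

Wednesday

Day-of-year of June 29, 2128: 181.
Day-of-year of September 19, 2131: 262.
2128 has 366 days, so 366 − 181 = 185 days remain in 2128.
Full years: 2129: 365; 2130: 365. Sum = 730.
Total: 185 + 730 + 262 = 1177 days.
1177 mod 7 = 1, so 1 day after Tuesday is Wednesday.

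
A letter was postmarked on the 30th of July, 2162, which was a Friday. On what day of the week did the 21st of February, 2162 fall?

Sunday

Count forward from the earlier date (February 21, 2162) to the later (July 30, 2162):
February 2162: 28 − 21 = 7 days remain (2162 is not a leap year, so February has 28 days).
Then March (31), April (30), May (31), June (30): 31 + 30 + 31 + 30 = 122 days.
July 1–30, 2162: 30 days.
Total: 7 + 122 + 30 = 159 days.
159 mod 7 = 5, so 5 days before Friday is Sunday.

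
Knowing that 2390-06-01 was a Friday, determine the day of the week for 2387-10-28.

Wednesday

Count forward from the earlier date (October 28, 2387) to the later (June 1, 2390):
October 28, 2387 → October 28, 2388: 366 days (2388 is a leap year).
October 28, 2388 → October 28, 2389: 365 days.
October 2389: 31 − 28 = 3 days remain.
Then November (30), December (31), January (31), February 2390 (28), March (31), April (30), May (31): 30 + 31 + 31 + 28 + 31 + 30 + 31 = 212 days.
June 1, 2390: 1 day.
Residual: 216 days.
Total: 947 days.
947 mod 7 = 2, so 2 days before Friday is Wednesday.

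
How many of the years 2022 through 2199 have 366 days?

43

Years divisible by 4: 2024, 2028, …, 2196 — 44 in all.
Of these, 2100 is divisible by 100 but not 400, so not leap.
Leap years: 44 − 1 = 43.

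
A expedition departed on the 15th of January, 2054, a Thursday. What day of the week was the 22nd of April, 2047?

Monday

Count forward from the earlier date (April 22, 2047) to the later (January 15, 2054):
April 22, 2047 → April 22, 2048: 366 days (2048 is a leap year).
April 22, 2048 → April 22, 2049: 365 days.
April 22, 2049 → April 22, 2050: 365 days.
April 22, 2050 → April 22, 2051: 365 days.
April 22, 2051 → April 22, 2052: 366 days (2052 is a leap year).
April 22, 2052 → April 22, 2053: 365 days.
April 2053: 30 − 22 = 8 days remain.
Then May (31), June (30), July (31), August (31), September (30), October (31), November (30), December (31): 31 + 30 + 31 + 31 + 30 + 31 + 30 + 31 = 245 days.
January 1–15, 2054: 15 days.
Residual: 268 days.
Total: 2460 days.
2460 mod 7 = 3, so 3 days before Thursday is Monday.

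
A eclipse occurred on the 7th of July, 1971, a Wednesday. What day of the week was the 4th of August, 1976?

Wednesday

July 7, 1971 → July 7, 1972: 366 days (1972 is a leap year).
July 7, 1972 → July 7, 1973: 365 days.
July 7, 1973 → July 7, 1974: 365 days.
July 7, 1974 → July 7, 1975: 365 days.
July 7, 1975 → July 7, 1976: 366 days (1976 is a leap year).
July 1976: 31 − 7 = 24 days remain.
August 1–4, 1976: 4 days.
Residual: 28 days.
Total: 1855 days.
1855 is a multiple of 7, so the 4th of August, 1976 falls on the same weekday: Wednesday.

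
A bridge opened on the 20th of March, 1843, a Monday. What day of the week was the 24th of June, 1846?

March 20, 1843 → March 20, 1844: 366 days (1844 is a leap year).
March 20, 1844 → March 20, 1845: 365 days.
March 20, 1845 → March 20, 1846: 365 days.
March 1846: 31 − 20 = 11 days remain.
Then April (30), May (31): 30 + 31 = 61 days.
June 1–24, 1846: 24 days.
Residual: 96 days.
Total: 1192 days.
1192 mod 7 = 2, so 2 days after Monday is Wednesday.

Wednesday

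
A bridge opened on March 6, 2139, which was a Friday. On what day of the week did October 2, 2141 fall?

Monday

March 6, 2139 → March 6, 2140: 366 days (2140 is a leap year).
March 6, 2140 → March 6, 2141: 365 days.
March 2141: 31 − 6 = 25 days remain.
Then April (30), May (31), June (30), July (31), August (31), September (30): 30 + 31 + 30 + 31 + 31 + 30 = 183 days.
October 1–2, 2141: 2 days.
Residual: 210 days.
Total: 941 days.
941 mod 7 = 3, so 3 days after Friday is Monday.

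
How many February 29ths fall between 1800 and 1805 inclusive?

1

Years divisible by 4 in [1800, 1805]: 1800, 1804.
Of these, 1800 is divisible by 100 but not 400, so not leap.
Leap years: 2 − 1 = 1.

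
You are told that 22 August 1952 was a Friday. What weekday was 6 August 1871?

Count forward from the earlier date (August 6, 1871) to the later (August 22, 1952):
Day-of-year of August 6, 1871: 218.
Day-of-year of August 22, 1952: 235.
1871 has 365 days, so 365 − 218 = 147 days remain in 1871.
Full years 1872–1951: 61 common + 19 leap = 61×365 + 19×366 = 29219 days.
Total: 147 + 29219 + 235 = 29601 days.
29601 mod 7 = 5, so 5 days before Friday is Sunday.

Sunday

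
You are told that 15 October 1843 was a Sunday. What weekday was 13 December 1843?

Wednesday

October 1843: 31 − 15 = 16 days remain.
Then November (30): 30 days.
December 1–13, 1843: 13 days.
Total: 16 + 30 + 13 = 59 days.
59 mod 7 = 3, so 3 days after Sunday is Wednesday.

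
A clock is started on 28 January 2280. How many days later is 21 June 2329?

From January 28, 2280 to January 28, 2329: 49 years, of which 12 contain a Feb 29 — 37×365 + 12×366 = 17897 days.
(2300 is not a leap year (divisible by 100 but not 400).)
January 2329: 31 − 28 = 3 days remain.
Then February 2329 (28), March (31), April (30), May (31): 28 + 31 + 30 + 31 = 120 days.
June 1–21, 2329: 21 days.
Residual: 144 days.
Total: 18041 days.

18041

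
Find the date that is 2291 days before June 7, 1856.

February 28, 1850

Count 2291 days before June 7, 1856:
February 28, 1850 → February 28, 1851: 365 days.
February 28, 1851 → February 28, 1852: 365 days.
February 28, 1852 → February 28, 1853: 366 days (1852 is a leap year).
February 28, 1853 → February 28, 1854: 365 days.
February 28, 1854 → February 28, 1855: 365 days.
February 28, 1855 → February 28, 1856: 365 days.
February 1856: 29 − 28 = 1 day remains (1856 is a leap year, so February has 29 days).
Then March (31), April (30), May (31): 31 + 30 + 31 = 92 days.
June 1–7, 1856: 7 days.
Residual: 100 days.
Total: 2291 days.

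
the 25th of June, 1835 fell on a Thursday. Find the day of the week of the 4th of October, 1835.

June 1835: 30 − 25 = 5 days remain.
Then July (31), August (31), September (30): 31 + 31 + 30 = 92 days.
October 1–4, 1835: 4 days.
Total: 5 + 92 + 4 = 101 days.
101 mod 7 = 3, so 3 days after Thursday is Sunday.

Sunday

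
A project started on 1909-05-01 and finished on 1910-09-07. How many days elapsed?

494

Day-of-year of May 1, 1909: 121.
Day-of-year of September 7, 1910: 250.
1909 has 365 days, so 365 − 121 = 244 days remain in 1909.
Total: 244 + 250 = 494 days.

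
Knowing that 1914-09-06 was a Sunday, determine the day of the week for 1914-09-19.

Within September 1914: 19 − 6 = 13 days.
13 mod 7 = 6, so 6 days after Sunday is Saturday.

Saturday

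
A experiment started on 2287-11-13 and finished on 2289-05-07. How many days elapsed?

Day-of-year of November 13, 2287: 317.
Day-of-year of May 7, 2289: 127.
2287 has 365 days, so 365 − 317 = 48 days remain in 2287.
Full years: 2288: 366. Sum = 366.
Total: 48 + 366 + 127 = 541 days.

541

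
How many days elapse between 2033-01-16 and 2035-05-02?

836

Day-of-year of January 16, 2033: 16.
Day-of-year of May 2, 2035: 122.
2033 has 365 days, so 365 − 16 = 349 days remain in 2033.
Full years: 2034: 365. Sum = 365.
Total: 349 + 365 + 122 = 836 days.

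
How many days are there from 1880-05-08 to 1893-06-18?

From May 8, 1880 to May 8, 1893: 13 years, of which 3 contain a Feb 29 — 10×365 + 3×366 = 4748 days.
May 1893: 31 − 8 = 23 days remain.
June 1–18, 1893: 18 days.
Residual: 41 days.
Total: 4789 days.

4789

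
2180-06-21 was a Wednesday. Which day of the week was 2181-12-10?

Day-of-year of June 21, 2180: 173.
Day-of-year of December 10, 2181: 344.
2180 has 366 days, so 366 − 173 = 193 days remain in 2180.
Total: 193 + 344 = 537 days.
537 mod 7 = 5, so 5 days after Wednesday is Monday.

Monday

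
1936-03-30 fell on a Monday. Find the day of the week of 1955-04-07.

Day-of-year of March 30, 1936: 90.
Day-of-year of April 7, 1955: 97.
1936 has 366 days, so 366 − 90 = 276 days remain in 1936.
Full years 1937–1954: 14 common + 4 leap = 14×365 + 4×366 = 6574 days.
Total: 276 + 6574 + 97 = 6947 days.
6947 mod 7 = 3, so 3 days after Monday is Thursday.

Thursday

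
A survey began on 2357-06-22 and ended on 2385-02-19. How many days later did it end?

From June 22, 2357 to June 22, 2384: 27 years, of which 7 contain a Feb 29 — 20×365 + 7×366 = 9862 days.
June 2384: 30 − 22 = 8 days remain.
Then July (31), August (31), September (30), October (31), November (30), December (31), January (31): 31 + 31 + 30 + 31 + 30 + 31 + 31 = 215 days.
February 1–19, 2385: 19 days (2385 is not a leap year).
Residual: 242 days.
Total: 10104 days.

10104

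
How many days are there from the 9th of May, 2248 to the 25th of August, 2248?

108

May 2248: 31 − 9 = 22 days remain.
Then June (30), July (31): 30 + 31 = 61 days.
August 1–25, 2248: 25 days.
Total: 22 + 61 + 25 = 108 days.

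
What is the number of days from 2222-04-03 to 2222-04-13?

Within April 2222: 13 − 3 = 10 days.

10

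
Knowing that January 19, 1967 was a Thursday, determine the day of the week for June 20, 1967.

Tuesday

January 1967: 31 − 19 = 12 days remain.
Then February 1967 (28), March (31), April (30), May (31): 28 + 31 + 30 + 31 = 120 days.
June 1–20, 1967: 20 days.
Total: 12 + 120 + 20 = 152 days.
152 mod 7 = 5, so 5 days after Thursday is Tuesday.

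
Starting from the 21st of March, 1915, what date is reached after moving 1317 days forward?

the 28th of October, 1918

Count 1317 days after March 21, 1915:
Day-of-year of March 21, 1915: 80.
Day-of-year of October 28, 1918: 301.
1915 has 365 days, so 365 − 80 = 285 days remain in 1915.
Full years: 1916: 366; 1917: 365. Sum = 731.
Total: 285 + 731 + 301 = 1317 days.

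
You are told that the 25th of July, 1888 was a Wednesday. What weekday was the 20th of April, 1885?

Monday

Count forward from the earlier date (April 20, 1885) to the later (July 25, 1888):
Day-of-year of April 20, 1885: 110.
Day-of-year of July 25, 1888: 207.
1885 has 365 days, so 365 − 110 = 255 days remain in 1885.
Full years: 1886: 365; 1887: 365. Sum = 730.
Total: 255 + 730 + 207 = 1192 days.
1192 mod 7 = 2, so 2 days before Wednesday is Monday.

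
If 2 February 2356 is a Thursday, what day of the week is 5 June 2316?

Monday

Count forward from the earlier date (June 5, 2316) to the later (February 2, 2356):
From June 5, 2316 to June 5, 2355: 39 years, of which 9 contain a Feb 29 — 30×365 + 9×366 = 14244 days.
June 2355: 30 − 5 = 25 days remain.
Then July (31), August (31), September (30), October (31), November (30), December (31), January (31): 31 + 31 + 30 + 31 + 30 + 31 + 31 = 215 days.
February 1–2, 2356: 2 days (2356 is a leap year).
Residual: 242 days.
Total: 14486 days.
14486 mod 7 = 3, so 3 days before Thursday is Monday.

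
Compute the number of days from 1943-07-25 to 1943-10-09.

July 1943: 31 − 25 = 6 days remain.
Then August (31), September (30): 31 + 30 = 61 days.
October 1–9, 1943: 9 days.
Total: 6 + 61 + 9 = 76 days.

76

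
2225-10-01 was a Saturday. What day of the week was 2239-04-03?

Wednesday

Day-of-year of October 1, 2225: 274.
Day-of-year of April 3, 2239: 93.
2225 has 365 days, so 365 − 274 = 91 days remain in 2225.
Full years 2226–2238: 10 common + 3 leap = 10×365 + 3×366 = 4748 days.
Total: 91 + 4748 + 93 = 4932 days.
4932 mod 7 = 4, so 4 days after Saturday is Wednesday.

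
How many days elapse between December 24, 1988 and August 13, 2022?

12285

Day-of-year of December 24, 1988: 359.
Day-of-year of August 13, 2022: 225.
1988 has 366 days, so 366 − 359 = 7 days remain in 1988.
Full years 1989–2021: 25 common + 8 leap = 25×365 + 8×366 = 12053 days.
Total: 7 + 12053 + 225 = 12285 days.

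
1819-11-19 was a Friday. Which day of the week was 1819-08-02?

Count forward from the earlier date (August 2, 1819) to the later (November 19, 1819):
August 1819: 31 − 2 = 29 days remain.
Then September (30), October (31): 30 + 31 = 61 days.
November 1–19, 1819: 19 days.
Total: 29 + 61 + 19 = 109 days.
109 mod 7 = 4, so 4 days before Friday is Monday.

Monday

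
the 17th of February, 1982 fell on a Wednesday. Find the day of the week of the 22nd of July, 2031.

Tuesday

From February 17, 1982 to February 17, 2031: 49 years, of which 12 contain a Feb 29 — 37×365 + 12×366 = 17897 days.
(2000 is a leap year (divisible by 400).)
February 2031: 28 − 17 = 11 days remain (2031 is not a leap year, so February has 28 days).
Then March (31), April (30), May (31), June (30): 31 + 30 + 31 + 30 = 122 days.
July 1–22, 2031: 22 days.
Residual: 155 days.
Total: 18052 days.
18052 mod 7 = 6, so 6 days after Wednesday is Tuesday.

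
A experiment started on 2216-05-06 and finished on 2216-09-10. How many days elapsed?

127

May 2216: 31 − 6 = 25 days remain.
Then June (30), July (31), August (31): 30 + 31 + 31 = 92 days.
September 1–10, 2216: 10 days.
Total: 25 + 92 + 10 = 127 days.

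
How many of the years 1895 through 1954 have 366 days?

Years divisible by 4: 1896, 1900, …, 1952 — 15 in all.
Of these, 1900 is divisible by 100 but not 400, so not leap.
Leap years: 15 − 1 = 14.

14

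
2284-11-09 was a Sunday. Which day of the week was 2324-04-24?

Thursday

From November 9, 2284 to November 9, 2323: 39 years, of which 8 contain a Feb 29 — 31×365 + 8×366 = 14243 days.
(2300 is not a leap year (divisible by 100 but not 400).)
November 2323: 30 − 9 = 21 days remain.
Then December (31), January (31), February 2324 (29), March (31): 31 + 31 + 29 + 31 = 122 days.
April 1–24, 2324: 24 days.
Residual: 167 days.
Total: 14410 days.
14410 mod 7 = 4, so 4 days after Sunday is Thursday.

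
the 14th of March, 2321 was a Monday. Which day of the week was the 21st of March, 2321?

Within March 2321: 21 − 14 = 7 days.
7 is a multiple of 7, so the 21st of March, 2321 falls on the same weekday: Monday.

Monday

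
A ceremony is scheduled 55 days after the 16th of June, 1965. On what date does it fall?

the 10th of August, 1965

Count 55 days after June 16, 1965:
June 1965: 30 − 16 = 14 days remain.
Then July (31): 31 days.
August 1–10, 1965: 10 days.
Total: 14 + 31 + 10 = 55 days.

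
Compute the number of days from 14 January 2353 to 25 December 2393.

Day-of-year of January 14, 2353: 14.
Day-of-year of December 25, 2393: 359.
2353 has 365 days, so 365 − 14 = 351 days remain in 2353.
Full years 2354–2392: 29 common + 10 leap = 29×365 + 10×366 = 14245 days.
Total: 351 + 14245 + 359 = 14955 days.

14955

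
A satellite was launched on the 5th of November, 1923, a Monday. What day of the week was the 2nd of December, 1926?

Day-of-year of November 5, 1923: 309.
Day-of-year of December 2, 1926: 336.
1923 has 365 days, so 365 − 309 = 56 days remain in 1923.
Full years: 1924: 366; 1925: 365. Sum = 731.
Total: 56 + 731 + 336 = 1123 days.
1123 mod 7 = 3, so 3 days after Monday is Thursday.

Thursday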